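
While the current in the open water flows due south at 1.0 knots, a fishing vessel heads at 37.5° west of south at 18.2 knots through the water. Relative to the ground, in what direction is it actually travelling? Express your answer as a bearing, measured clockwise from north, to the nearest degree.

216°

Taking east as x and north as y: velocity relative to the water = (-11.079, -14.439) knots; the water relative to ground = (0.000, -1.000) knots.
Velocity relative to ground = (-11.079, -14.439) + (0.000, -1.000) = (-11.079, -15.439) knots.
Bearing = atan2(-11.08, -15.44) = 215.66° clockwise from north.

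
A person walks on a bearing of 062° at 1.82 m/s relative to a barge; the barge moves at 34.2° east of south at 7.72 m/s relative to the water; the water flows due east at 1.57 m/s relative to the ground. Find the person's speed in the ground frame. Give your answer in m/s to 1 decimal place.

9.3 m/s

In east/north components (m/s): person relative to barge = (1.607, 0.854); barge relative to water = (4.339, -6.385); water relative to ground = (1.570, 0.000).
Sum = (7.516, -5.531) m/s.
Speed = |(7.516, -5.531)| = 9.332 m/s.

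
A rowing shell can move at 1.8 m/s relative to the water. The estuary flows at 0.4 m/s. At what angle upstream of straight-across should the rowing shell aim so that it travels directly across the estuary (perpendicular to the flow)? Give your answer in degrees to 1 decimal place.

12.8°

To cancel the current, the upstream component of the rowing shell's velocity must equal the flow: 1.8 sin θ = 0.4.
sin θ = 0.4 / 1.8 = 0.2222.
θ = arcsin(0.2222) = 12.840°.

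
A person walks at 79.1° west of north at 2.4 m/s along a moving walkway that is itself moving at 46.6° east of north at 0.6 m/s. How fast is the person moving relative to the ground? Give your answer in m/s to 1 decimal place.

2.1 m/s

Taking east as x and north as y: moving walkway velocity = (0.436, 0.412) m/s; person velocity relative to moving walkway = (-2.357, 0.454) m/s.
Velocity relative to ground = (0.436, 0.412) + (-2.357, 0.454) = (-1.921, 0.866) m/s.
Speed = |(-1.921, 0.866)| = 2.107 m/s.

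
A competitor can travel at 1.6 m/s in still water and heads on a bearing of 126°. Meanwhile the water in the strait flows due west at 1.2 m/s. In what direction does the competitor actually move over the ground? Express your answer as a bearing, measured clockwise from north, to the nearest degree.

174°

Taking east as x and north as y: velocity relative to the water = (1.294, -0.940) m/s; the water relative to ground = (-1.200, 0.000) m/s.
Velocity relative to ground = (1.294, -0.940) + (-1.200, 0.000) = (0.094, -0.940) m/s.
Bearing = atan2(0.09, -0.94) = 174.27° clockwise from north.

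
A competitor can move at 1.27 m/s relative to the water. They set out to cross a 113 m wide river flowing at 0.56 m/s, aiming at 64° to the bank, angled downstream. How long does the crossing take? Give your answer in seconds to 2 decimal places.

99.00 s

The component of the competitor's velocity perpendicular to the bank is 1.27 × sin 64° = 1.141 m/s.
The flow acts along the bank and has no component across it.
Time = 113 / 1.141 = 98.995 s.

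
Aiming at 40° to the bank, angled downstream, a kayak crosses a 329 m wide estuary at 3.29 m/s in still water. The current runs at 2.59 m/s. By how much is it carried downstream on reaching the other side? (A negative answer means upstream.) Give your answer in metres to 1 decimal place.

Perpendicular speed = 2.115 m/s; crossing time = 329 / 2.115 = 155.572 s.
Net downstream speed = 5.110 m/s.
Drift = 5.110 × 155.572 = 795.019 m (downstream).

795.0 m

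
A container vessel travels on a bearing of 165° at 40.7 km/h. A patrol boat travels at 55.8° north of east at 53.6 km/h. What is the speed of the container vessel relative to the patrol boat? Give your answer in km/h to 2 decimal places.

85.91 km/h

Taking east as x and north as y: container vessel velocity = (10.534, -39.313) km/h; patrol boat velocity = (30.128, 44.332) km/h.
Velocity of container vessel relative to patrol boat = (10.534, -39.313) − (30.128, 44.332) = (-19.594, -83.645) km/h.
Magnitude = |(-19.594, -83.645)| = 85.909 km/h.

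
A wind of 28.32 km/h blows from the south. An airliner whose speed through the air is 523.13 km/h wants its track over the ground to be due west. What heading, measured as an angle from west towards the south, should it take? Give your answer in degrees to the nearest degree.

3°

The wind pushes perpendicular to the desired track; the heading must have a component into the wind equal to 28.32 km/h: 523.13 sin θ = 28.32.
sin θ = 0.0541, so θ = 3.103°.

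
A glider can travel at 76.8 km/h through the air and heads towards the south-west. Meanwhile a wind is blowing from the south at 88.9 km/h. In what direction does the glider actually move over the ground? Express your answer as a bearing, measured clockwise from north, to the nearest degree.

302°

Taking east as x and north as y: velocity relative to the air = (-54.306, -54.306) km/h; the air relative to ground = (0.000, 88.900) km/h.
Velocity relative to ground = (-54.306, -54.306) + (0.000, 88.900) = (-54.306, 34.594) km/h.
Bearing = atan2(-54.31, 34.59) = 302.50° clockwise from north.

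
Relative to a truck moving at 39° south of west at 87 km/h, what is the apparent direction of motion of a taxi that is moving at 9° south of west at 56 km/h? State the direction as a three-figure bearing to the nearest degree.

Taking east as x and north as y: taxi velocity = (-55.311, -8.760) km/h; truck velocity = (-67.612, -54.751) km/h.
Velocity of taxi relative to truck = (-55.311, -8.760) − (-67.612, -54.751) = (12.301, 45.991) km/h.
Bearing = atan2(12.30, 45.99) = 14.97° clockwise from north.

015°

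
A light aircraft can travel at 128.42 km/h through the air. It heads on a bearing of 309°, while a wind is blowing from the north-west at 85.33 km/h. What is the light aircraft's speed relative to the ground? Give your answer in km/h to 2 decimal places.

44.46 km/h

Taking east as x and north as y: velocity relative to the air = (-99.801, 80.817) km/h; the air relative to ground = (60.337, -60.337) km/h.
Velocity relative to ground = (-99.801, 80.817) + (60.337, -60.337) = (-39.464, 20.480) km/h.
Speed = |(-39.464, 20.480)| = 44.461 km/h.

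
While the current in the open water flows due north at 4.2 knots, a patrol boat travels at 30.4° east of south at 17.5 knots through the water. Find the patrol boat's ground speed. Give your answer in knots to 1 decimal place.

14.0 knots

Taking east as x and north as y: velocity relative to the water = (8.856, -15.094) knots; the water relative to ground = (0.000, 4.200) knots.
Velocity relative to ground = (8.856, -15.094) + (0.000, 4.200) = (8.856, -10.894) knots.
Speed = |(8.856, -10.894)| = 14.039 knots.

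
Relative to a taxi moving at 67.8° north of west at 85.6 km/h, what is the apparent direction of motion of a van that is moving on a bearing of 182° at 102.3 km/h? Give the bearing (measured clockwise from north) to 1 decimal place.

171.0°

Taking east as x and north as y: van velocity = (-3.570, -102.238) km/h; taxi velocity = (-32.343, 79.255) km/h.
Velocity of van relative to taxi = (-3.570, -102.238) − (-32.343, 79.255) = (28.773, -181.492) km/h.
Bearing = atan2(28.77, -181.49) = 170.99° clockwise from north.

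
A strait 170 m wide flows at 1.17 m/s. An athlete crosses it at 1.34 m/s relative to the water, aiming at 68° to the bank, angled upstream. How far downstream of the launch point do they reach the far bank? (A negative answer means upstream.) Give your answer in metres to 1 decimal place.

91.4 m

Perpendicular speed = 1.242 m/s; crossing time = 170 / 1.242 = 136.829 s.
Net downstream speed = 0.668 m/s.
Drift = 0.668 × 136.829 = 91.406 m (downstream).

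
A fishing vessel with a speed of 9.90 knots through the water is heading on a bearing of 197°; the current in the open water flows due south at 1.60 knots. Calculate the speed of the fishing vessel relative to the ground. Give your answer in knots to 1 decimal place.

11.4 knots

Taking east as x and north as y: velocity relative to the water = (-2.894, -9.467) knots; the water relative to ground = (0.000, -1.600) knots.
Velocity relative to ground = (-2.894, -9.467) + (0.000, -1.600) = (-2.894, -11.067) knots.
Speed = |(-2.894, -11.067)| = 11.440 knots.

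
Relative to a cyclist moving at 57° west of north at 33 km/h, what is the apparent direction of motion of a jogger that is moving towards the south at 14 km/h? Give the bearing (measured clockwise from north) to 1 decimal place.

139.1°

Taking east as x and north as y: jogger velocity = (0.000, -14.000) km/h; cyclist velocity = (-27.676, 17.973) km/h.
Velocity of jogger relative to cyclist = (0.000, -14.000) − (-27.676, 17.973) = (27.676, -31.973) km/h.
Bearing = atan2(27.68, -31.97) = 139.12° clockwise from north.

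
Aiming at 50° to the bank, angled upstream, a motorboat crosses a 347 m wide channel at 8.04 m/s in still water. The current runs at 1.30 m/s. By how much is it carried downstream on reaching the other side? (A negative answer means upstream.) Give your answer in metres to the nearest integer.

-218 m

Perpendicular speed = 6.159 m/s; crossing time = 347 / 6.159 = 56.340 s.
Net downstream speed = -3.868 m/s.
Drift = -3.868 × 56.340 = -217.925 m (upstream).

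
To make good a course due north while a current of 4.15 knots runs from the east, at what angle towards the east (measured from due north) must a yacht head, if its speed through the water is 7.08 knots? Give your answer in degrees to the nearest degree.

36°

The current pushes perpendicular to the desired track; the heading must have a component into the current equal to 4.15 knots: 7.08 sin θ = 4.15.
sin θ = 0.5862, so θ = 35.885°.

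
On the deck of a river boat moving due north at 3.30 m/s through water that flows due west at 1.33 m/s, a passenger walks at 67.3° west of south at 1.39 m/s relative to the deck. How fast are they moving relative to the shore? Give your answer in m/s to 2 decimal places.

In east/north components (m/s): passenger relative to river boat = (-1.282, -0.536); river boat relative to water = (0.000, 3.300); water relative to ground = (-1.330, 0.000).
Sum = (-2.612, 2.764) m/s.
Speed = |(-2.612, 2.764)| = 3.803 m/s.

3.80 m/s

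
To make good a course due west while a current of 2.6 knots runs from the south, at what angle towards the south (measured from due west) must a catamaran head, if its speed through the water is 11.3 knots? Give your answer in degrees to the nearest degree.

The current pushes perpendicular to the desired track; the heading must have a component into the current equal to 2.6 knots: 11.3 sin θ = 2.6.
sin θ = 0.2301, so θ = 13.302°.

13°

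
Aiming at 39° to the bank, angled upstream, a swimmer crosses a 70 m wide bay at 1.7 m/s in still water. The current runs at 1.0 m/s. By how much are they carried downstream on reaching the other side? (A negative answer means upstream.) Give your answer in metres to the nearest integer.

-21 m

Perpendicular speed = 1.070 m/s; crossing time = 70 / 1.070 = 65.430 s.
Net downstream speed = -0.321 m/s.
Drift = -0.321 × 65.430 = -21.013 m (upstream).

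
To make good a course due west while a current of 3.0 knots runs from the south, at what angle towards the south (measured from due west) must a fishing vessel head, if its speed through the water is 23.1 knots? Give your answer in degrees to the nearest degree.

7°

The current pushes perpendicular to the desired track; the heading must have a component into the current equal to 3.0 knots: 23.1 sin θ = 3.0.
sin θ = 0.1299, so θ = 7.462°.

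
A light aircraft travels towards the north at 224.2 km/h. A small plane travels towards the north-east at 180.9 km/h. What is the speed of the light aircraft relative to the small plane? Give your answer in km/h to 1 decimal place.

160.1 km/h

Taking east as x and north as y: light aircraft velocity = (0.000, 224.200) km/h; small plane velocity = (127.916, 127.916) km/h.
Velocity of light aircraft relative to small plane = (0.000, 224.200) − (127.916, 127.916) = (-127.916, 96.284) km/h.
Magnitude = |(-127.916, 96.284)| = 160.103 km/h.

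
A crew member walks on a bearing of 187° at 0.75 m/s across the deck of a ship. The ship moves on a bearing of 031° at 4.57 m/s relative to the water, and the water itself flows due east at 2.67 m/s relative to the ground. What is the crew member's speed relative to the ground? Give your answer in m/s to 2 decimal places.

In east/north components (m/s): crew member relative to ship = (-0.091, -0.744); ship relative to water = (2.354, 3.917); water relative to ground = (2.670, 0.000).
Sum = (4.932, 3.173) m/s.
Speed = |(4.932, 3.173)| = 5.865 m/s.

5.86 m/s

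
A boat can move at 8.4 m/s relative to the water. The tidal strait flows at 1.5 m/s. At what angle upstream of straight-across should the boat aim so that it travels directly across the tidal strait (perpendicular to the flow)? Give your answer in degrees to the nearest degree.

To cancel the current, the upstream component of the boat's velocity must equal the flow: 8.4 sin θ = 1.5.
sin θ = 1.5 / 8.4 = 0.1786.
θ = arcsin(0.1786) = 10.287°.

10°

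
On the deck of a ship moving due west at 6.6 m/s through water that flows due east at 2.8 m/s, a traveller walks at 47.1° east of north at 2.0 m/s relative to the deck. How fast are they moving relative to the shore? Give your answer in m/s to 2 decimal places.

2.70 m/s

In east/north components (m/s): traveller relative to ship = (1.465, 1.361); ship relative to water = (-6.600, 0.000); water relative to ground = (2.800, 0.000).
Sum = (-2.335, 1.361) m/s.
Speed = |(-2.335, 1.361)| = 2.703 m/s.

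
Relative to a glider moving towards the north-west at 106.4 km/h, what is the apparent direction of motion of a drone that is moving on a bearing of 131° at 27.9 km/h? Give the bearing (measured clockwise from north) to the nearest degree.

Taking east as x and north as y: drone velocity = (21.056, -18.304) km/h; glider velocity = (-75.236, 75.236) km/h.
Velocity of drone relative to glider = (21.056, -18.304) − (-75.236, 75.236) = (96.293, -93.540) km/h.
Bearing = atan2(96.29, -93.54) = 134.17° clockwise from north.

134°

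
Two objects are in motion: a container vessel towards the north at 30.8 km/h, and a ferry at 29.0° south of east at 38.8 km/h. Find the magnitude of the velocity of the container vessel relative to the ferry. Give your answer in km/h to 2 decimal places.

Taking east as x and north as y: container vessel velocity = (0.000, 30.800) km/h; ferry velocity = (33.935, -18.811) km/h.
Velocity of container vessel relative to ferry = (0.000, 30.800) − (33.935, -18.811) = (-33.935, 49.611) km/h.
Magnitude = |(-33.935, 49.611)| = 60.107 km/h.

60.11 km/h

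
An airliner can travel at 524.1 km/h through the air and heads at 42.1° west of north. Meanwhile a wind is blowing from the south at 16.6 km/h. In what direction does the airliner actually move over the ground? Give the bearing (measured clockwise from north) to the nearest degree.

319°

Taking east as x and north as y: velocity relative to the air = (-351.371, 388.870) km/h; the air relative to ground = (0.000, 16.600) km/h.
Velocity relative to ground = (-351.371, 388.870) + (0.000, 16.600) = (-351.371, 405.470) km/h.
Bearing = atan2(-351.37, 405.47) = 319.09° clockwise from north.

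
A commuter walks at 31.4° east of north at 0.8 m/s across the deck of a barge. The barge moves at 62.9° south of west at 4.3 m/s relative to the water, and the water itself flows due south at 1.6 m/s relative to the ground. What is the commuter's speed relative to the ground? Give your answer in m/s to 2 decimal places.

4.99 m/s

In east/north components (m/s): commuter relative to barge = (0.417, 0.683); barge relative to water = (-1.959, -3.828); water relative to ground = (0.000, -1.600).
Sum = (-1.542, -4.745) m/s.
Speed = |(-1.542, -4.745)| = 4.989 m/s.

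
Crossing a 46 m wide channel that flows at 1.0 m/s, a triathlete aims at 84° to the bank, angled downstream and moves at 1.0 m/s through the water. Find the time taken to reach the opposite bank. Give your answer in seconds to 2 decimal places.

The component of the triathlete's velocity perpendicular to the bank is 1.0 × sin 84° = 0.995 m/s.
Only the cross-stream component determines the crossing time; the current contributes nothing perpendicular to the bank.
Time = 46 / 0.995 = 46.253 s.

46.25 s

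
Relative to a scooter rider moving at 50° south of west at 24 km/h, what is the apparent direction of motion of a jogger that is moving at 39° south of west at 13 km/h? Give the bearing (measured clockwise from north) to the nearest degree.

028°

Taking east as x and north as y: jogger velocity = (-10.103, -8.181) km/h; scooter rider velocity = (-15.427, -18.385) km/h.
Velocity of jogger relative to scooter rider = (-10.103, -8.181) − (-15.427, -18.385) = (5.324, 10.204) km/h.
Bearing = atan2(5.32, 10.20) = 27.55° clockwise from north.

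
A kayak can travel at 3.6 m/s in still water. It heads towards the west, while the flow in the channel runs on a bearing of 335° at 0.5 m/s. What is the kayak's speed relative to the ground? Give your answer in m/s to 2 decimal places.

3.84 m/s

Taking east as x and north as y: velocity relative to the water = (-3.600, 0.000) m/s; the water relative to ground = (-0.211, 0.453) m/s.
Velocity relative to ground = (-3.600, 0.000) + (-0.211, 0.453) = (-3.811, 0.453) m/s.
Speed = |(-3.811, 0.453)| = 3.838 m/s.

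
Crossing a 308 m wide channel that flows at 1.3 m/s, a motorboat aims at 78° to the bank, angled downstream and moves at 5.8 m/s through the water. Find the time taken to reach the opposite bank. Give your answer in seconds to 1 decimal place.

The component of the motorboat's velocity perpendicular to the bank is 5.8 × sin 78° = 5.673 m/s.
Only the cross-stream component determines the crossing time; the current contributes nothing perpendicular to the bank.
Time = 308 / 5.673 = 54.290 s.

54.3 s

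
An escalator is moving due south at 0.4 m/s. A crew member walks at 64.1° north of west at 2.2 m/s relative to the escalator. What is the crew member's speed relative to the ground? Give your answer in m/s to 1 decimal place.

1.8 m/s

Taking east as x and north as y: escalator velocity = (0.000, -0.400) m/s; crew member velocity relative to escalator = (-0.961, 1.979) m/s.
Velocity relative to ground = (0.000, -0.400) + (-0.961, 1.979) = (-0.961, 1.579) m/s.
Speed = |(-0.961, 1.579)| = 1.848 m/s.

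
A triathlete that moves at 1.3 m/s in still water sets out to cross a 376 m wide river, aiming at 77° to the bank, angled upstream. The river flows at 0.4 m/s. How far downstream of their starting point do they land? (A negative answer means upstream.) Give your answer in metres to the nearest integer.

Perpendicular speed = 1.267 m/s; crossing time = 376 / 1.267 = 296.839 s.
Net downstream speed = 0.108 m/s.
Drift = 0.108 × 296.839 = 31.929 m (downstream).

32 m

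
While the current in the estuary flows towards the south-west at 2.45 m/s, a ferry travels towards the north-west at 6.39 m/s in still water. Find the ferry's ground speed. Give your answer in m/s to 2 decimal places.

6.84 m/s

Taking east as x and north as y: velocity relative to the water = (-4.518, 4.518) m/s; the water relative to ground = (-1.732, -1.732) m/s.
Velocity relative to ground = (-4.518, 4.518) + (-1.732, -1.732) = (-6.251, 2.786) m/s.
Speed = |(-6.251, 2.786)| = 6.844 m/s.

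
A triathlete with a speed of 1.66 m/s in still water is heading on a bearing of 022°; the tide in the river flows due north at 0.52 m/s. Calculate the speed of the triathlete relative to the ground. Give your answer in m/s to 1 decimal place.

Taking east as x and north as y: velocity relative to the water = (0.622, 1.539) m/s; the water relative to ground = (0.000, 0.520) m/s.
Velocity relative to ground = (0.622, 1.539) + (0.000, 0.520) = (0.622, 2.059) m/s.
Speed = |(0.622, 2.059)| = 2.151 m/s.

2.2 m/s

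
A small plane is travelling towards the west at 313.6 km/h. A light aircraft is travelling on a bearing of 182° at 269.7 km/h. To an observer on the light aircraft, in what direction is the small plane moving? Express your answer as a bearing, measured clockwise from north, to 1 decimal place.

Taking east as x and north as y: small plane velocity = (-313.600, 0.000) km/h; light aircraft velocity = (-9.412, -269.536) km/h.
Velocity of small plane relative to light aircraft = (-313.600, 0.000) − (-9.412, -269.536) = (-304.188, 269.536) km/h.
Bearing = atan2(-304.19, 269.54) = 311.54° clockwise from north.

311.5°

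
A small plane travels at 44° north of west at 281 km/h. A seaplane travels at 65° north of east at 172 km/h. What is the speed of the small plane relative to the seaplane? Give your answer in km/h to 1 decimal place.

277.6 km/h

Taking east as x and north as y: small plane velocity = (-202.134, 195.199) km/h; seaplane velocity = (72.690, 155.885) km/h.
Velocity of small plane relative to seaplane = (-202.134, 195.199) − (72.690, 155.885) = (-274.825, 39.314) km/h.
Magnitude = |(-274.825, 39.314)| = 277.623 km/h.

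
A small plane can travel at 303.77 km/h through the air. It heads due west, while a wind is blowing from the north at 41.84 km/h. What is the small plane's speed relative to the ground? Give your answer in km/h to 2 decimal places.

306.64 km/h

Taking east as x and north as y: velocity relative to the air = (-303.770, 0.000) km/h; the air relative to ground = (0.000, -41.840) km/h.
Velocity relative to ground = (-303.770, 0.000) + (0.000, -41.840) = (-303.770, -41.840) km/h.
Speed = |(-303.770, -41.840)| = 306.638 km/h.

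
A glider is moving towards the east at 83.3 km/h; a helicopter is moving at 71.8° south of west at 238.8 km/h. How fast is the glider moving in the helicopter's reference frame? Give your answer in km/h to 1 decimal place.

276.4 km/h

Taking east as x and north as y: glider velocity = (83.300, 0.000) km/h; helicopter velocity = (-74.586, -226.853) km/h.
Velocity of glider relative to helicopter = (83.300, 0.000) − (-74.586, -226.853) = (157.886, 226.853) km/h.
Magnitude = |(157.886, 226.853)| = 276.388 km/h.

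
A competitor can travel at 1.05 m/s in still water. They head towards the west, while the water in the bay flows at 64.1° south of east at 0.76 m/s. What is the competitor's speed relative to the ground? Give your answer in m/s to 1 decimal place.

Taking east as x and north as y: velocity relative to the water = (-1.050, 0.000) m/s; the water relative to ground = (0.332, -0.684) m/s.
Velocity relative to ground = (-1.050, 0.000) + (0.332, -0.684) = (-0.718, -0.684) m/s.
Speed = |(-0.718, -0.684)| = 0.991 m/s.

1.0 m/s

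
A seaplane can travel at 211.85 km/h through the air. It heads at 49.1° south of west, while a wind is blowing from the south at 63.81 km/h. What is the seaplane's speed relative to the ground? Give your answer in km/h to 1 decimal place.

Taking east as x and north as y: velocity relative to the air = (-138.707, -160.128) km/h; the air relative to ground = (0.000, 63.810) km/h.
Velocity relative to ground = (-138.707, -160.128) + (0.000, 63.810) = (-138.707, -96.318) km/h.
Speed = |(-138.707, -96.318)| = 168.869 km/h.

168.9 km/h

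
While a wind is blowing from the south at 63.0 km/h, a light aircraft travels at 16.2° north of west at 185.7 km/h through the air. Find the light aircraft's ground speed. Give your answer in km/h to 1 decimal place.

212.1 km/h

Taking east as x and north as y: velocity relative to the air = (-178.327, 51.809) km/h; the air relative to ground = (0.000, 63.000) km/h.
Velocity relative to ground = (-178.327, 51.809) + (0.000, 63.000) = (-178.327, 114.809) km/h.
Speed = |(-178.327, 114.809)| = 212.088 km/h.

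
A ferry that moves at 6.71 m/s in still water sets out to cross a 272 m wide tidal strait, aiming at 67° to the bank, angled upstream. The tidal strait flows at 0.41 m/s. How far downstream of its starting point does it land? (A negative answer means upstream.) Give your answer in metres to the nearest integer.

Perpendicular speed = 6.177 m/s; crossing time = 272 / 6.177 = 44.037 s.
Net downstream speed = -2.212 m/s.
Drift = -2.212 × 44.037 = -97.402 m (upstream).

-97 m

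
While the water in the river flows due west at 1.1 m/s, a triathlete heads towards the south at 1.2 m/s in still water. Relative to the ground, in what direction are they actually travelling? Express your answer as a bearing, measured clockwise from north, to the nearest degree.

Taking east as x and north as y: velocity relative to the water = (0.000, -1.200) m/s; the water relative to ground = (-1.100, 0.000) m/s.
Velocity relative to ground = (0.000, -1.200) + (-1.100, 0.000) = (-1.100, -1.200) m/s.
Bearing = atan2(-1.10, -1.20) = 222.51° clockwise from north.

223°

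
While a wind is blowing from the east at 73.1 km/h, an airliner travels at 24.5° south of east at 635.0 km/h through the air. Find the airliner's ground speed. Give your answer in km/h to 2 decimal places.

569.29 km/h

Taking east as x and north as y: velocity relative to the air = (577.825, -263.330) km/h; the air relative to ground = (-73.100, 0.000) km/h.
Velocity relative to ground = (577.825, -263.330) + (-73.100, 0.000) = (504.725, -263.330) km/h.
Speed = |(504.725, -263.330)| = 569.290 km/h.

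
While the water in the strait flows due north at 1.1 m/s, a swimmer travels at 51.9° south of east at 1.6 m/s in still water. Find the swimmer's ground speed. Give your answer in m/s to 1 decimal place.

Taking east as x and north as y: velocity relative to the water = (0.987, -1.259) m/s; the water relative to ground = (0.000, 1.100) m/s.
Velocity relative to ground = (0.987, -1.259) + (0.000, 1.100) = (0.987, -0.159) m/s.
Speed = |(0.987, -0.159)| = 1.000 m/s.

1.0 m/s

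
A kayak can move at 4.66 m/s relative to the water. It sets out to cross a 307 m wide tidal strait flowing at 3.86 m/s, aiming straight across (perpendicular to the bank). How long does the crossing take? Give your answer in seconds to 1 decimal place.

65.9 s

The component of the kayak's velocity perpendicular to the bank is 4.66 m/s.
Only the cross-stream component determines the crossing time; the current contributes nothing perpendicular to the bank.
Time = 307 / 4.660 = 65.880 s.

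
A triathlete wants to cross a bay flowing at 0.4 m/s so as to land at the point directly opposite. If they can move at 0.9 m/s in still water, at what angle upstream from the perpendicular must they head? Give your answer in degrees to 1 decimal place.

To cancel the current, the upstream component of the triathlete's velocity must equal the flow: 0.9 sin θ = 0.4.
sin θ = 0.4 / 0.9 = 0.4444.
θ = arcsin(0.4444) = 26.388°.

26.4°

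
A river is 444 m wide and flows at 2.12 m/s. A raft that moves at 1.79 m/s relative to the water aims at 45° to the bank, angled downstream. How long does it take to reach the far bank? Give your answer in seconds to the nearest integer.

The component of the raft's velocity perpendicular to the bank is 1.79 × sin 45° = 1.266 m/s.
The flow acts along the bank and has no component across it.
Time = 444 / 1.266 = 350.788 s.

351 s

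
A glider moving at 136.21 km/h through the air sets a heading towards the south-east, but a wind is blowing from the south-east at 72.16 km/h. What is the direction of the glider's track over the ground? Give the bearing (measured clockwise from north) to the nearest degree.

135°

Taking east as x and north as y: velocity relative to the air = (96.315, -96.315) km/h; the air relative to ground = (-51.025, 51.025) km/h.
Velocity relative to ground = (96.315, -96.315) + (-51.025, 51.025) = (45.290, -45.290) km/h.
Bearing = atan2(45.29, -45.29) = 135.00° clockwise from north.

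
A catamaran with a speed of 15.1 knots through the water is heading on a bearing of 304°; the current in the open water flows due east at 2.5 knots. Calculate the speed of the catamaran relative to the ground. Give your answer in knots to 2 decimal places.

Taking east as x and north as y: velocity relative to the water = (-12.518, 8.444) knots; the water relative to ground = (2.500, 0.000) knots.
Velocity relative to ground = (-12.518, 8.444) + (2.500, 0.000) = (-10.018, 8.444) knots.
Speed = |(-10.018, 8.444)| = 13.102 knots.

13.10 knots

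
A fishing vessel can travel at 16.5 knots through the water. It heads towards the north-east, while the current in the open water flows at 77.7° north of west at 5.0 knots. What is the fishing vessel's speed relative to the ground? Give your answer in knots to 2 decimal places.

Taking east as x and north as y: velocity relative to the water = (11.667, 11.667) knots; the water relative to ground = (-1.065, 4.885) knots.
Velocity relative to ground = (11.667, 11.667) + (-1.065, 4.885) = (10.602, 16.552) knots.
Speed = |(10.602, 16.552)| = 19.657 knots.

19.66 knots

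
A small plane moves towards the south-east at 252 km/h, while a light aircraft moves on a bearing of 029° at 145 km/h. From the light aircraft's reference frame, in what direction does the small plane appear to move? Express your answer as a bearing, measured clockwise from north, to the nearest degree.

161°

Taking east as x and north as y: small plane velocity = (178.191, -178.191) km/h; light aircraft velocity = (70.297, 126.820) km/h.
Velocity of small plane relative to light aircraft = (178.191, -178.191) − (70.297, 126.820) = (107.894, -305.011) km/h.
Bearing = atan2(107.89, -305.01) = 160.52° clockwise from north.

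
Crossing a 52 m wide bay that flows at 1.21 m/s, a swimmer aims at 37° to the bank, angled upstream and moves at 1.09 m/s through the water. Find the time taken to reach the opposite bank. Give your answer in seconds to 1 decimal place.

79.3 s

The component of the swimmer's velocity perpendicular to the bank is 1.09 × sin 37° = 0.656 m/s.
Only the cross-stream component determines the crossing time; the current contributes nothing perpendicular to the bank.
Time = 52 / 0.656 = 79.271 s.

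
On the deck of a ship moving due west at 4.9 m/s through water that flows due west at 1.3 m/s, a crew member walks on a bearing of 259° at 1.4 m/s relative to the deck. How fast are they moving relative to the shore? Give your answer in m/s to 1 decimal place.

In east/north components (m/s): crew member relative to ship = (-1.374, -0.267); ship relative to water = (-4.900, 0.000); water relative to ground = (-1.300, 0.000).
Sum = (-7.574, -0.267) m/s.
Speed = |(-7.574, -0.267)| = 7.579 m/s.

7.6 m/s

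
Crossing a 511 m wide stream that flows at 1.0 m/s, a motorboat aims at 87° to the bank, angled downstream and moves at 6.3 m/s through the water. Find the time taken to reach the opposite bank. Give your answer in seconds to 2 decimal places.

The component of the motorboat's velocity perpendicular to the bank is 6.3 × sin 87° = 6.291 m/s.
Only the cross-stream component determines the crossing time; the current contributes nothing perpendicular to the bank.
Time = 511 / 6.291 = 81.222 s.

81.22 s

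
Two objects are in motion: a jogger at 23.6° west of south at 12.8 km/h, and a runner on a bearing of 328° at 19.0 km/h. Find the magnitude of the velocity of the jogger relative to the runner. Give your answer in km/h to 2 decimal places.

Taking east as x and north as y: jogger velocity = (-5.124, -11.729) km/h; runner velocity = (-10.068, 16.113) km/h.
Velocity of jogger relative to runner = (-5.124, -11.729) − (-10.068, 16.113) = (4.944, -27.842) km/h.
Magnitude = |(4.944, -27.842)| = 28.278 km/h.

28.28 km/h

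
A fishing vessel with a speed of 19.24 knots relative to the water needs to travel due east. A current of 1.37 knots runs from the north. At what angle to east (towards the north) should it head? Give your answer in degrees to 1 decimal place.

4.1°

The current pushes perpendicular to the desired track; the heading must have a component into the current equal to 1.37 knots: 19.24 sin θ = 1.37.
sin θ = 0.0712, so θ = 4.083°.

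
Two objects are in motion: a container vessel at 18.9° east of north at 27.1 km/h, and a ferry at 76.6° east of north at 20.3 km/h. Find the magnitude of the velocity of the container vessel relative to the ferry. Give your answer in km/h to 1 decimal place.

Taking east as x and north as y: container vessel velocity = (8.778, 25.639) km/h; ferry velocity = (19.747, 4.704) km/h.
Velocity of container vessel relative to ferry = (8.778, 25.639) − (19.747, 4.704) = (-10.969, 20.934) km/h.
Magnitude = |(-10.969, 20.934)| = 23.634 km/h.

23.6 km/h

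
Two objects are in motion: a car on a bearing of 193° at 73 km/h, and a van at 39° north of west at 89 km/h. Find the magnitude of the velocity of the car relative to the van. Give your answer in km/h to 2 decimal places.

Taking east as x and north as y: car velocity = (-16.421, -71.129) km/h; van velocity = (-69.166, 56.010) km/h.
Velocity of car relative to van = (-16.421, -71.129) − (-69.166, 56.010) = (52.745, -127.139) km/h.
Magnitude = |(52.745, -127.139)| = 137.645 km/h.

137.65 km/h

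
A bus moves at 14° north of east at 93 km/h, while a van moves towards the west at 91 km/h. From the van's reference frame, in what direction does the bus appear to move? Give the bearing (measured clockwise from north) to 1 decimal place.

082.9°

Taking east as x and north as y: bus velocity = (90.238, 22.499) km/h; van velocity = (-91.000, 0.000) km/h.
Velocity of bus relative to van = (90.238, 22.499) − (-91.000, 0.000) = (181.238, 22.499) km/h.
Bearing = atan2(181.24, 22.50) = 82.92° clockwise from north.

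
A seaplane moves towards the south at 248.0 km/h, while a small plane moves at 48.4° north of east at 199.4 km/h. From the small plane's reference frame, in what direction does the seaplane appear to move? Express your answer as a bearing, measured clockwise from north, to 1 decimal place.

Taking east as x and north as y: seaplane velocity = (0.000, -248.000) km/h; small plane velocity = (132.387, 149.111) km/h.
Velocity of seaplane relative to small plane = (0.000, -248.000) − (132.387, 149.111) = (-132.387, -397.111) km/h.
Bearing = atan2(-132.39, -397.11) = 198.44° clockwise from north.

198.4°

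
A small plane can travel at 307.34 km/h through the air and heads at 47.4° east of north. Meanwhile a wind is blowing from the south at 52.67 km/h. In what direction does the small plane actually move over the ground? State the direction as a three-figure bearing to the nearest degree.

Taking east as x and north as y: velocity relative to the air = (226.232, 208.031) km/h; the air relative to ground = (0.000, 52.670) km/h.
Velocity relative to ground = (226.232, 208.031) + (0.000, 52.670) = (226.232, 260.701) km/h.
Bearing = atan2(226.23, 260.70) = 40.95° clockwise from north.

041°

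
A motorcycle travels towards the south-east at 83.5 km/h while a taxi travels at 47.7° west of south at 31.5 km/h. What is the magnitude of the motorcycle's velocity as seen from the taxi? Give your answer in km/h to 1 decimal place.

Taking east as x and north as y: motorcycle velocity = (59.043, -59.043) km/h; taxi velocity = (-23.298, -21.200) km/h.
Velocity of motorcycle relative to taxi = (59.043, -59.043) − (-23.298, -21.200) = (82.342, -37.844) km/h.
Magnitude = |(82.342, -37.844)| = 90.622 km/h.

90.6 km/h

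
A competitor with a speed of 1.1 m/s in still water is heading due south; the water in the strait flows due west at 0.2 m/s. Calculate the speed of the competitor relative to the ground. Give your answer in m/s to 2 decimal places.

Taking east as x and north as y: velocity relative to the water = (0.000, -1.100) m/s; the water relative to ground = (-0.200, 0.000) m/s.
Velocity relative to ground = (0.000, -1.100) + (-0.200, 0.000) = (-0.200, -1.100) m/s.
Speed = |(-0.200, -1.100)| = 1.118 m/s.

1.12 m/s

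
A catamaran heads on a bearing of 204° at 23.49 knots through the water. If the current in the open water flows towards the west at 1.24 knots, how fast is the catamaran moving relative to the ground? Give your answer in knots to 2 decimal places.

24.02 knots

Taking east as x and north as y: velocity relative to the water = (-9.554, -21.459) knots; the water relative to ground = (-1.240, 0.000) knots.
Velocity relative to ground = (-9.554, -21.459) + (-1.240, 0.000) = (-10.794, -21.459) knots.
Speed = |(-10.794, -21.459)| = 24.021 knots.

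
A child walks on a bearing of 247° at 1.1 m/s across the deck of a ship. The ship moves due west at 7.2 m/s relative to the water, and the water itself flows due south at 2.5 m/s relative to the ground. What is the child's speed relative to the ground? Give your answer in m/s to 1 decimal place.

8.7 m/s

In east/north components (m/s): child relative to ship = (-1.013, -0.430); ship relative to water = (-7.200, 0.000); water relative to ground = (0.000, -2.500).
Sum = (-8.213, -2.930) m/s.
Speed = |(-8.213, -2.930)| = 8.720 m/s.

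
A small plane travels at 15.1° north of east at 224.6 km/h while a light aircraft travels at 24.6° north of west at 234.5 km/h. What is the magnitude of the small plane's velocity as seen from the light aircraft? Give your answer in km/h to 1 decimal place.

431.8 km/h

Taking east as x and north as y: small plane velocity = (216.845, 58.509) km/h; light aircraft velocity = (-213.216, 97.618) km/h.
Velocity of small plane relative to light aircraft = (216.845, 58.509) − (-213.216, 97.618) = (430.061, -39.109) km/h.
Magnitude = |(430.061, -39.109)| = 431.836 km/h.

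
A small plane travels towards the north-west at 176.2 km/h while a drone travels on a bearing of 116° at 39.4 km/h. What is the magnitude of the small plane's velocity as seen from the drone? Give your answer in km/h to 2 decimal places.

Taking east as x and north as y: small plane velocity = (-124.592, 124.592) km/h; drone velocity = (35.412, -17.272) km/h.
Velocity of small plane relative to drone = (-124.592, 124.592) − (35.412, -17.272) = (-160.005, 141.864) km/h.
Magnitude = |(-160.005, 141.864)| = 213.839 km/h.

213.84 km/h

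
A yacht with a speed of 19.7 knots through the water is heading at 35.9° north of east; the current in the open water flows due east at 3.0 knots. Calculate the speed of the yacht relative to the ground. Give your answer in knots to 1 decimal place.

22.2 knots

Taking east as x and north as y: velocity relative to the water = (15.958, 11.552) knots; the water relative to ground = (3.000, 0.000) knots.
Velocity relative to ground = (15.958, 11.552) + (3.000, 0.000) = (18.958, 11.552) knots.
Speed = |(18.958, 11.552)| = 22.200 knots.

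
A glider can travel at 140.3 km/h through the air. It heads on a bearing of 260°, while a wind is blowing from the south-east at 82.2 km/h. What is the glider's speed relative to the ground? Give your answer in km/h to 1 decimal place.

Taking east as x and north as y: velocity relative to the air = (-138.169, -24.363) km/h; the air relative to ground = (-58.124, 58.124) km/h.
Velocity relative to ground = (-138.169, -24.363) + (-58.124, 58.124) = (-196.293, 33.761) km/h.
Speed = |(-196.293, 33.761)| = 199.175 km/h.

199.2 km/h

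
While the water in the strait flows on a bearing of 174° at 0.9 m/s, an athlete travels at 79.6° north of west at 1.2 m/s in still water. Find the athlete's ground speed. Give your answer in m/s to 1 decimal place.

0.3 m/s

Taking east as x and north as y: velocity relative to the water = (-0.217, 1.180) m/s; the water relative to ground = (0.094, -0.895) m/s.
Velocity relative to ground = (-0.217, 1.180) + (0.094, -0.895) = (-0.123, 0.285) m/s.
Speed = |(-0.123, 0.285)| = 0.310 m/s.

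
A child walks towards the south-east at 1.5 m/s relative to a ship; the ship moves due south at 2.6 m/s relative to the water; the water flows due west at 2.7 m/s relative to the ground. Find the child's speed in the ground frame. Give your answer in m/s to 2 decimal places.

4.01 m/s

In east/north components (m/s): child relative to ship = (1.061, -1.061); ship relative to water = (0.000, -2.600); water relative to ground = (-2.700, 0.000).
Sum = (-1.639, -3.661) m/s.
Speed = |(-1.639, -3.661)| = 4.011 m/s.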